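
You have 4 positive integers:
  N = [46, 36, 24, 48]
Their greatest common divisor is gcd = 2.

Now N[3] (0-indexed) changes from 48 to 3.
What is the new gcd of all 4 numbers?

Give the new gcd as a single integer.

Answer: 1

Derivation:
Numbers: [46, 36, 24, 48], gcd = 2
Change: index 3, 48 -> 3
gcd of the OTHER numbers (without index 3): gcd([46, 36, 24]) = 2
New gcd = gcd(g_others, new_val) = gcd(2, 3) = 1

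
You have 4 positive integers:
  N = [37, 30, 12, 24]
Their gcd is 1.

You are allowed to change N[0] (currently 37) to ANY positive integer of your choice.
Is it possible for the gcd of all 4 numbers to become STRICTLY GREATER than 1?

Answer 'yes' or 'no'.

Current gcd = 1
gcd of all OTHER numbers (without N[0]=37): gcd([30, 12, 24]) = 6
The new gcd after any change is gcd(6, new_value).
This can be at most 6.
Since 6 > old gcd 1, the gcd CAN increase (e.g., set N[0] = 6).

Answer: yes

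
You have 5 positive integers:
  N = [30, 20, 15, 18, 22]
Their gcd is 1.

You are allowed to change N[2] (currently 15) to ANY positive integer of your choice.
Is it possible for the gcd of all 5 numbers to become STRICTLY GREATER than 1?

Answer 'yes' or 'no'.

Current gcd = 1
gcd of all OTHER numbers (without N[2]=15): gcd([30, 20, 18, 22]) = 2
The new gcd after any change is gcd(2, new_value).
This can be at most 2.
Since 2 > old gcd 1, the gcd CAN increase (e.g., set N[2] = 2).

Answer: yes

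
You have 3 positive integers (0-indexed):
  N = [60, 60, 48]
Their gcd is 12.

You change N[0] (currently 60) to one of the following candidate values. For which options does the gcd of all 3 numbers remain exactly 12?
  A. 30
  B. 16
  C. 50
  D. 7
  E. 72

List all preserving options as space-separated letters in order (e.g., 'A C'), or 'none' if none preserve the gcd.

Old gcd = 12; gcd of others (without N[0]) = 12
New gcd for candidate v: gcd(12, v). Preserves old gcd iff gcd(12, v) = 12.
  Option A: v=30, gcd(12,30)=6 -> changes
  Option B: v=16, gcd(12,16)=4 -> changes
  Option C: v=50, gcd(12,50)=2 -> changes
  Option D: v=7, gcd(12,7)=1 -> changes
  Option E: v=72, gcd(12,72)=12 -> preserves

Answer: E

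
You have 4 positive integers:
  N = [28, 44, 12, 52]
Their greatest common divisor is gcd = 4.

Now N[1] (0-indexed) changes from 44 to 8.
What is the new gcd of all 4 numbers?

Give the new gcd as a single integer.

Answer: 4

Derivation:
Numbers: [28, 44, 12, 52], gcd = 4
Change: index 1, 44 -> 8
gcd of the OTHER numbers (without index 1): gcd([28, 12, 52]) = 4
New gcd = gcd(g_others, new_val) = gcd(4, 8) = 4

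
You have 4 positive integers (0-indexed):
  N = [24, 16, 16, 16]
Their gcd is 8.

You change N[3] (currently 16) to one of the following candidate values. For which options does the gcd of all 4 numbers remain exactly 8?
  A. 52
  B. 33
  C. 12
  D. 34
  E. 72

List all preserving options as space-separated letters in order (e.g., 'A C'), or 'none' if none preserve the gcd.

Answer: E

Derivation:
Old gcd = 8; gcd of others (without N[3]) = 8
New gcd for candidate v: gcd(8, v). Preserves old gcd iff gcd(8, v) = 8.
  Option A: v=52, gcd(8,52)=4 -> changes
  Option B: v=33, gcd(8,33)=1 -> changes
  Option C: v=12, gcd(8,12)=4 -> changes
  Option D: v=34, gcd(8,34)=2 -> changes
  Option E: v=72, gcd(8,72)=8 -> preserves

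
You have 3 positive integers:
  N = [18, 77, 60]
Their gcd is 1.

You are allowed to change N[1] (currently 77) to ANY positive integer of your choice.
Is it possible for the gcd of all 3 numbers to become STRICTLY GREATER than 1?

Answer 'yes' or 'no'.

Answer: yes

Derivation:
Current gcd = 1
gcd of all OTHER numbers (without N[1]=77): gcd([18, 60]) = 6
The new gcd after any change is gcd(6, new_value).
This can be at most 6.
Since 6 > old gcd 1, the gcd CAN increase (e.g., set N[1] = 6).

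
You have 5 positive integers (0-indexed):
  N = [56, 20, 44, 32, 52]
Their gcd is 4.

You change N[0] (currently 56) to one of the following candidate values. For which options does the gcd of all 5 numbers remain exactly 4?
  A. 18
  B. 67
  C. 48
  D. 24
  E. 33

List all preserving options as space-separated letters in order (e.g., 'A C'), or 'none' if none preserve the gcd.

Answer: C D

Derivation:
Old gcd = 4; gcd of others (without N[0]) = 4
New gcd for candidate v: gcd(4, v). Preserves old gcd iff gcd(4, v) = 4.
  Option A: v=18, gcd(4,18)=2 -> changes
  Option B: v=67, gcd(4,67)=1 -> changes
  Option C: v=48, gcd(4,48)=4 -> preserves
  Option D: v=24, gcd(4,24)=4 -> preserves
  Option E: v=33, gcd(4,33)=1 -> changes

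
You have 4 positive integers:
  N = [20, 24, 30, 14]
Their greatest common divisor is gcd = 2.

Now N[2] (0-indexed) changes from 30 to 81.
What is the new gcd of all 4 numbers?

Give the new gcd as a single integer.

Answer: 1

Derivation:
Numbers: [20, 24, 30, 14], gcd = 2
Change: index 2, 30 -> 81
gcd of the OTHER numbers (without index 2): gcd([20, 24, 14]) = 2
New gcd = gcd(g_others, new_val) = gcd(2, 81) = 1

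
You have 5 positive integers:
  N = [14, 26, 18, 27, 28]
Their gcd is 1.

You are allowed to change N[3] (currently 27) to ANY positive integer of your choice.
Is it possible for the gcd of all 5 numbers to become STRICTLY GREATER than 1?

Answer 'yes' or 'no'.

Answer: yes

Derivation:
Current gcd = 1
gcd of all OTHER numbers (without N[3]=27): gcd([14, 26, 18, 28]) = 2
The new gcd after any change is gcd(2, new_value).
This can be at most 2.
Since 2 > old gcd 1, the gcd CAN increase (e.g., set N[3] = 2).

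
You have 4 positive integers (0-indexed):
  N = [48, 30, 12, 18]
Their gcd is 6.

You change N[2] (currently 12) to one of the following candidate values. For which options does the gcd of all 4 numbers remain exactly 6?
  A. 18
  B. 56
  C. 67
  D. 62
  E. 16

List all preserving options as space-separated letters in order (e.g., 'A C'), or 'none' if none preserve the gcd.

Old gcd = 6; gcd of others (without N[2]) = 6
New gcd for candidate v: gcd(6, v). Preserves old gcd iff gcd(6, v) = 6.
  Option A: v=18, gcd(6,18)=6 -> preserves
  Option B: v=56, gcd(6,56)=2 -> changes
  Option C: v=67, gcd(6,67)=1 -> changes
  Option D: v=62, gcd(6,62)=2 -> changes
  Option E: v=16, gcd(6,16)=2 -> changes

Answer: A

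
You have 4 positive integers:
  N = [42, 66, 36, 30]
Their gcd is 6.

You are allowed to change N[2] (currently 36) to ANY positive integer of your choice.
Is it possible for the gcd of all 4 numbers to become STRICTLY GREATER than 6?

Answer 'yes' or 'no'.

Current gcd = 6
gcd of all OTHER numbers (without N[2]=36): gcd([42, 66, 30]) = 6
The new gcd after any change is gcd(6, new_value).
This can be at most 6.
Since 6 = old gcd 6, the gcd can only stay the same or decrease.

Answer: no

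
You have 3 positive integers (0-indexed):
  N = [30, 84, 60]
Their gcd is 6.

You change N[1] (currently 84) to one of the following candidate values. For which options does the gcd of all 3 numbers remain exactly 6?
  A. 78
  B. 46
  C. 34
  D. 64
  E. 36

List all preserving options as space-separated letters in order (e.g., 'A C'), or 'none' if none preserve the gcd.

Old gcd = 6; gcd of others (without N[1]) = 30
New gcd for candidate v: gcd(30, v). Preserves old gcd iff gcd(30, v) = 6.
  Option A: v=78, gcd(30,78)=6 -> preserves
  Option B: v=46, gcd(30,46)=2 -> changes
  Option C: v=34, gcd(30,34)=2 -> changes
  Option D: v=64, gcd(30,64)=2 -> changes
  Option E: v=36, gcd(30,36)=6 -> preserves

Answer: A E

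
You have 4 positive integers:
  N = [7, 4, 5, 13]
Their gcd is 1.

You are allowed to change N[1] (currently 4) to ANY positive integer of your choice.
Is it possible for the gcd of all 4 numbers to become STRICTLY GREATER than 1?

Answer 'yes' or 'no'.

Answer: no

Derivation:
Current gcd = 1
gcd of all OTHER numbers (without N[1]=4): gcd([7, 5, 13]) = 1
The new gcd after any change is gcd(1, new_value).
This can be at most 1.
Since 1 = old gcd 1, the gcd can only stay the same or decrease.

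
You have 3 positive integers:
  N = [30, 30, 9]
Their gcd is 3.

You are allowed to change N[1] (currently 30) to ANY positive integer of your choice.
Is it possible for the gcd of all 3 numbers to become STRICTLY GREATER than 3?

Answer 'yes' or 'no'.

Answer: no

Derivation:
Current gcd = 3
gcd of all OTHER numbers (without N[1]=30): gcd([30, 9]) = 3
The new gcd after any change is gcd(3, new_value).
This can be at most 3.
Since 3 = old gcd 3, the gcd can only stay the same or decrease.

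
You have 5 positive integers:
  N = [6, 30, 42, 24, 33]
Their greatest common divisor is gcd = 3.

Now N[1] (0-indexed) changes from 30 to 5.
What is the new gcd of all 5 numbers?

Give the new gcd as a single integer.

Numbers: [6, 30, 42, 24, 33], gcd = 3
Change: index 1, 30 -> 5
gcd of the OTHER numbers (without index 1): gcd([6, 42, 24, 33]) = 3
New gcd = gcd(g_others, new_val) = gcd(3, 5) = 1

Answer: 1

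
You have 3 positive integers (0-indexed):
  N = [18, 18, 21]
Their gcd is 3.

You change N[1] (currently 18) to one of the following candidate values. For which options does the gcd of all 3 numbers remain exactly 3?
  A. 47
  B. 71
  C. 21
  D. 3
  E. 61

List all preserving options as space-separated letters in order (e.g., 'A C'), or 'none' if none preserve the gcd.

Old gcd = 3; gcd of others (without N[1]) = 3
New gcd for candidate v: gcd(3, v). Preserves old gcd iff gcd(3, v) = 3.
  Option A: v=47, gcd(3,47)=1 -> changes
  Option B: v=71, gcd(3,71)=1 -> changes
  Option C: v=21, gcd(3,21)=3 -> preserves
  Option D: v=3, gcd(3,3)=3 -> preserves
  Option E: v=61, gcd(3,61)=1 -> changes

Answer: C D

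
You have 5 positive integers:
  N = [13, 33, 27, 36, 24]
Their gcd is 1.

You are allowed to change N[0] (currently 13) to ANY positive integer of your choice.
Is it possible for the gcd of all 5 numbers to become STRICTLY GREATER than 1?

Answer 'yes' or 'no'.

Answer: yes

Derivation:
Current gcd = 1
gcd of all OTHER numbers (without N[0]=13): gcd([33, 27, 36, 24]) = 3
The new gcd after any change is gcd(3, new_value).
This can be at most 3.
Since 3 > old gcd 1, the gcd CAN increase (e.g., set N[0] = 3).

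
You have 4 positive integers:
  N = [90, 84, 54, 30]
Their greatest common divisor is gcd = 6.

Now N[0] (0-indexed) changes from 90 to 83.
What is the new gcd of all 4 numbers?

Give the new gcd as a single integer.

Numbers: [90, 84, 54, 30], gcd = 6
Change: index 0, 90 -> 83
gcd of the OTHER numbers (without index 0): gcd([84, 54, 30]) = 6
New gcd = gcd(g_others, new_val) = gcd(6, 83) = 1

Answer: 1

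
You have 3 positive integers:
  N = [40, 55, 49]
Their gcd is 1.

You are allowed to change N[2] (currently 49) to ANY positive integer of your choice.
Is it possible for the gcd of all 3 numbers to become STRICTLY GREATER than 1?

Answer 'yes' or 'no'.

Answer: yes

Derivation:
Current gcd = 1
gcd of all OTHER numbers (without N[2]=49): gcd([40, 55]) = 5
The new gcd after any change is gcd(5, new_value).
This can be at most 5.
Since 5 > old gcd 1, the gcd CAN increase (e.g., set N[2] = 5).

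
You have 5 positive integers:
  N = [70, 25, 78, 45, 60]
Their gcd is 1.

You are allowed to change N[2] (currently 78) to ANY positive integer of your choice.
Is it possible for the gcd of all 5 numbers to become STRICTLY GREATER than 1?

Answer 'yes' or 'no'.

Answer: yes

Derivation:
Current gcd = 1
gcd of all OTHER numbers (without N[2]=78): gcd([70, 25, 45, 60]) = 5
The new gcd after any change is gcd(5, new_value).
This can be at most 5.
Since 5 > old gcd 1, the gcd CAN increase (e.g., set N[2] = 5).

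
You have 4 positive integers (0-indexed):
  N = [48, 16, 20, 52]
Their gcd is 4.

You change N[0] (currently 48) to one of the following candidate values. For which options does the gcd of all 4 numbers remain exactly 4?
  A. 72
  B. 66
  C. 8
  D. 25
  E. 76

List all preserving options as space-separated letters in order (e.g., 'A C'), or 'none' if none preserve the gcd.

Answer: A C E

Derivation:
Old gcd = 4; gcd of others (without N[0]) = 4
New gcd for candidate v: gcd(4, v). Preserves old gcd iff gcd(4, v) = 4.
  Option A: v=72, gcd(4,72)=4 -> preserves
  Option B: v=66, gcd(4,66)=2 -> changes
  Option C: v=8, gcd(4,8)=4 -> preserves
  Option D: v=25, gcd(4,25)=1 -> changes
  Option E: v=76, gcd(4,76)=4 -> preserves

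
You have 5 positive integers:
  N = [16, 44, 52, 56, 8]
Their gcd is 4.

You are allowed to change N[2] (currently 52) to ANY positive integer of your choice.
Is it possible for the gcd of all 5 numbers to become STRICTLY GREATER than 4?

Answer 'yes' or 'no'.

Current gcd = 4
gcd of all OTHER numbers (without N[2]=52): gcd([16, 44, 56, 8]) = 4
The new gcd after any change is gcd(4, new_value).
This can be at most 4.
Since 4 = old gcd 4, the gcd can only stay the same or decrease.

Answer: no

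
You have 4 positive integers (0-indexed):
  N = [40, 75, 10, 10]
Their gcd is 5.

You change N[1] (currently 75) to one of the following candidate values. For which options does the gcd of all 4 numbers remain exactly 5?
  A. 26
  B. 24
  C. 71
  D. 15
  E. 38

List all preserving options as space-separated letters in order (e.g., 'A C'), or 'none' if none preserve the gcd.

Old gcd = 5; gcd of others (without N[1]) = 10
New gcd for candidate v: gcd(10, v). Preserves old gcd iff gcd(10, v) = 5.
  Option A: v=26, gcd(10,26)=2 -> changes
  Option B: v=24, gcd(10,24)=2 -> changes
  Option C: v=71, gcd(10,71)=1 -> changes
  Option D: v=15, gcd(10,15)=5 -> preserves
  Option E: v=38, gcd(10,38)=2 -> changes

Answer: D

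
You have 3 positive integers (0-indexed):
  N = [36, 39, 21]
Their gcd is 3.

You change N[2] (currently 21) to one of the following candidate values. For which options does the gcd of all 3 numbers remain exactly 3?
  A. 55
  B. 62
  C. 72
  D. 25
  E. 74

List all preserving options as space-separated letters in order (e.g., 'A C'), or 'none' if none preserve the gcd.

Old gcd = 3; gcd of others (without N[2]) = 3
New gcd for candidate v: gcd(3, v). Preserves old gcd iff gcd(3, v) = 3.
  Option A: v=55, gcd(3,55)=1 -> changes
  Option B: v=62, gcd(3,62)=1 -> changes
  Option C: v=72, gcd(3,72)=3 -> preserves
  Option D: v=25, gcd(3,25)=1 -> changes
  Option E: v=74, gcd(3,74)=1 -> changes

Answer: C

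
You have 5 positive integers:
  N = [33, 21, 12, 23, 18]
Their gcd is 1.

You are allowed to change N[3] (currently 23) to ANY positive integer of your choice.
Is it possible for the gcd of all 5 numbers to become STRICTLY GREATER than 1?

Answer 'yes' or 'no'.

Answer: yes

Derivation:
Current gcd = 1
gcd of all OTHER numbers (without N[3]=23): gcd([33, 21, 12, 18]) = 3
The new gcd after any change is gcd(3, new_value).
This can be at most 3.
Since 3 > old gcd 1, the gcd CAN increase (e.g., set N[3] = 3).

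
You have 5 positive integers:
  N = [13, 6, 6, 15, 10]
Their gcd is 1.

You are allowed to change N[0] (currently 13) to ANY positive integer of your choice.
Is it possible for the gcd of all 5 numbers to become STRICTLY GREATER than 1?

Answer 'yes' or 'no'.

Answer: no

Derivation:
Current gcd = 1
gcd of all OTHER numbers (without N[0]=13): gcd([6, 6, 15, 10]) = 1
The new gcd after any change is gcd(1, new_value).
This can be at most 1.
Since 1 = old gcd 1, the gcd can only stay the same or decrease.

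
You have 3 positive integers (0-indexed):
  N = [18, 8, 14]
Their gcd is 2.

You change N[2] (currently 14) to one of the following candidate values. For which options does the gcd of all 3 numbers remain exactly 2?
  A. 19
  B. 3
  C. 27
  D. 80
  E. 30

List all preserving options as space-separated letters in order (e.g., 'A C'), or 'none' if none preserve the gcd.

Old gcd = 2; gcd of others (without N[2]) = 2
New gcd for candidate v: gcd(2, v). Preserves old gcd iff gcd(2, v) = 2.
  Option A: v=19, gcd(2,19)=1 -> changes
  Option B: v=3, gcd(2,3)=1 -> changes
  Option C: v=27, gcd(2,27)=1 -> changes
  Option D: v=80, gcd(2,80)=2 -> preserves
  Option E: v=30, gcd(2,30)=2 -> preserves

Answer: D E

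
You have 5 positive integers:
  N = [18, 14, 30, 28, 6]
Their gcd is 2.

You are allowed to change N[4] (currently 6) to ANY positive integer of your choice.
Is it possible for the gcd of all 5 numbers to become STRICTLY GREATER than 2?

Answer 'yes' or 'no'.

Answer: no

Derivation:
Current gcd = 2
gcd of all OTHER numbers (without N[4]=6): gcd([18, 14, 30, 28]) = 2
The new gcd after any change is gcd(2, new_value).
This can be at most 2.
Since 2 = old gcd 2, the gcd can only stay the same or decrease.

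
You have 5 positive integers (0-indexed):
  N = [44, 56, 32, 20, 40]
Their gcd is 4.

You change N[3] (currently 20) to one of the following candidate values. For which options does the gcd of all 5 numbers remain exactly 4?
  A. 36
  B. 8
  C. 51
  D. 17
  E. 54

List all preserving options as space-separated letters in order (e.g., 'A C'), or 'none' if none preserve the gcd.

Answer: A B

Derivation:
Old gcd = 4; gcd of others (without N[3]) = 4
New gcd for candidate v: gcd(4, v). Preserves old gcd iff gcd(4, v) = 4.
  Option A: v=36, gcd(4,36)=4 -> preserves
  Option B: v=8, gcd(4,8)=4 -> preserves
  Option C: v=51, gcd(4,51)=1 -> changes
  Option D: v=17, gcd(4,17)=1 -> changes
  Option E: v=54, gcd(4,54)=2 -> changes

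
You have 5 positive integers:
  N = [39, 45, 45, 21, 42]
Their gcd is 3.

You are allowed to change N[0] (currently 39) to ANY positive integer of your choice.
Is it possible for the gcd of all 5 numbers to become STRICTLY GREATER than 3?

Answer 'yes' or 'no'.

Current gcd = 3
gcd of all OTHER numbers (without N[0]=39): gcd([45, 45, 21, 42]) = 3
The new gcd after any change is gcd(3, new_value).
This can be at most 3.
Since 3 = old gcd 3, the gcd can only stay the same or decrease.

Answer: no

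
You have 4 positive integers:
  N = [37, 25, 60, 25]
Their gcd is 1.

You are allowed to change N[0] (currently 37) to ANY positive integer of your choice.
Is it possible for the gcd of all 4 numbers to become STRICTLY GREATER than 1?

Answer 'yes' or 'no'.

Answer: yes

Derivation:
Current gcd = 1
gcd of all OTHER numbers (without N[0]=37): gcd([25, 60, 25]) = 5
The new gcd after any change is gcd(5, new_value).
This can be at most 5.
Since 5 > old gcd 1, the gcd CAN increase (e.g., set N[0] = 5).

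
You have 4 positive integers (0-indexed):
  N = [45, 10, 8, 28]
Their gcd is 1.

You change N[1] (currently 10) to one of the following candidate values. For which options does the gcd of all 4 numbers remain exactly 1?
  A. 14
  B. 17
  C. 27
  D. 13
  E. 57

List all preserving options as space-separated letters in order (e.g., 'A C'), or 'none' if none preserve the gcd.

Answer: A B C D E

Derivation:
Old gcd = 1; gcd of others (without N[1]) = 1
New gcd for candidate v: gcd(1, v). Preserves old gcd iff gcd(1, v) = 1.
  Option A: v=14, gcd(1,14)=1 -> preserves
  Option B: v=17, gcd(1,17)=1 -> preserves
  Option C: v=27, gcd(1,27)=1 -> preserves
  Option D: v=13, gcd(1,13)=1 -> preserves
  Option E: v=57, gcd(1,57)=1 -> preserves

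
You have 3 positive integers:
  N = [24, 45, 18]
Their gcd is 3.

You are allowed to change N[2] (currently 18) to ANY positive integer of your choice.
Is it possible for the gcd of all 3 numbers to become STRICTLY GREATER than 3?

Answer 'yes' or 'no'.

Current gcd = 3
gcd of all OTHER numbers (without N[2]=18): gcd([24, 45]) = 3
The new gcd after any change is gcd(3, new_value).
This can be at most 3.
Since 3 = old gcd 3, the gcd can only stay the same or decrease.

Answer: no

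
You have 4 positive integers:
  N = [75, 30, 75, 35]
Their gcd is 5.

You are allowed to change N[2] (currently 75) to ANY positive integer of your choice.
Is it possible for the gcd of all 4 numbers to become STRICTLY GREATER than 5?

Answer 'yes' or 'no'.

Answer: no

Derivation:
Current gcd = 5
gcd of all OTHER numbers (without N[2]=75): gcd([75, 30, 35]) = 5
The new gcd after any change is gcd(5, new_value).
This can be at most 5.
Since 5 = old gcd 5, the gcd can only stay the same or decrease.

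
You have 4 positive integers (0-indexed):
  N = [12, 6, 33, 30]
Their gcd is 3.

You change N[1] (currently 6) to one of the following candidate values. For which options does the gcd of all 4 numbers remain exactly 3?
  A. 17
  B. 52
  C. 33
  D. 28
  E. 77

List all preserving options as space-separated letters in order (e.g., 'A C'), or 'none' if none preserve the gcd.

Answer: C

Derivation:
Old gcd = 3; gcd of others (without N[1]) = 3
New gcd for candidate v: gcd(3, v). Preserves old gcd iff gcd(3, v) = 3.
  Option A: v=17, gcd(3,17)=1 -> changes
  Option B: v=52, gcd(3,52)=1 -> changes
  Option C: v=33, gcd(3,33)=3 -> preserves
  Option D: v=28, gcd(3,28)=1 -> changes
  Option E: v=77, gcd(3,77)=1 -> changes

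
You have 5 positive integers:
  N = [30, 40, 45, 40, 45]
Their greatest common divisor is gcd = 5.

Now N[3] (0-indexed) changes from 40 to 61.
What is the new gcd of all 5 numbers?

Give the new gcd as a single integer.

Answer: 1

Derivation:
Numbers: [30, 40, 45, 40, 45], gcd = 5
Change: index 3, 40 -> 61
gcd of the OTHER numbers (without index 3): gcd([30, 40, 45, 45]) = 5
New gcd = gcd(g_others, new_val) = gcd(5, 61) = 1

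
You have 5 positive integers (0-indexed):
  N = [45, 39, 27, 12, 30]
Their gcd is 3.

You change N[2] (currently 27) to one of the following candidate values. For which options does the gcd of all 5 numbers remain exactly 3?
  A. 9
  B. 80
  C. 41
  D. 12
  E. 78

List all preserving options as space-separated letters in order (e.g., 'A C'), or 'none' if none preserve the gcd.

Answer: A D E

Derivation:
Old gcd = 3; gcd of others (without N[2]) = 3
New gcd for candidate v: gcd(3, v). Preserves old gcd iff gcd(3, v) = 3.
  Option A: v=9, gcd(3,9)=3 -> preserves
  Option B: v=80, gcd(3,80)=1 -> changes
  Option C: v=41, gcd(3,41)=1 -> changes
  Option D: v=12, gcd(3,12)=3 -> preserves
  Option E: v=78, gcd(3,78)=3 -> preserves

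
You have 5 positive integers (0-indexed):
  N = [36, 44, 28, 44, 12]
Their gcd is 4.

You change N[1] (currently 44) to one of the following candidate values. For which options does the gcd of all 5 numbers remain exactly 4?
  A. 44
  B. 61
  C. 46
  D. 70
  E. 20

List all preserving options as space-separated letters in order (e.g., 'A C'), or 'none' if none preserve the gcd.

Answer: A E

Derivation:
Old gcd = 4; gcd of others (without N[1]) = 4
New gcd for candidate v: gcd(4, v). Preserves old gcd iff gcd(4, v) = 4.
  Option A: v=44, gcd(4,44)=4 -> preserves
  Option B: v=61, gcd(4,61)=1 -> changes
  Option C: v=46, gcd(4,46)=2 -> changes
  Option D: v=70, gcd(4,70)=2 -> changes
  Option E: v=20, gcd(4,20)=4 -> preserves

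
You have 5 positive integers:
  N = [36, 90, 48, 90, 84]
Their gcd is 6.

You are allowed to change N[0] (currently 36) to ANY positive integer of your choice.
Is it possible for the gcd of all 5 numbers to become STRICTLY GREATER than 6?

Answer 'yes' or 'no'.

Answer: no

Derivation:
Current gcd = 6
gcd of all OTHER numbers (without N[0]=36): gcd([90, 48, 90, 84]) = 6
The new gcd after any change is gcd(6, new_value).
This can be at most 6.
Since 6 = old gcd 6, the gcd can only stay the same or decrease.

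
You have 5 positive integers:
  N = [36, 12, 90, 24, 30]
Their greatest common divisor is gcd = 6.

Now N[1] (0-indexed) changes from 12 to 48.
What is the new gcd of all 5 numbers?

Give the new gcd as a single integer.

Numbers: [36, 12, 90, 24, 30], gcd = 6
Change: index 1, 12 -> 48
gcd of the OTHER numbers (without index 1): gcd([36, 90, 24, 30]) = 6
New gcd = gcd(g_others, new_val) = gcd(6, 48) = 6

Answer: 6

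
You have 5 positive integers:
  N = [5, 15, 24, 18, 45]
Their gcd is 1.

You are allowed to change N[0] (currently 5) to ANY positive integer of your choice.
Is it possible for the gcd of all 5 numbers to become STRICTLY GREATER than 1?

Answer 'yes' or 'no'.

Answer: yes

Derivation:
Current gcd = 1
gcd of all OTHER numbers (without N[0]=5): gcd([15, 24, 18, 45]) = 3
The new gcd after any change is gcd(3, new_value).
This can be at most 3.
Since 3 > old gcd 1, the gcd CAN increase (e.g., set N[0] = 3).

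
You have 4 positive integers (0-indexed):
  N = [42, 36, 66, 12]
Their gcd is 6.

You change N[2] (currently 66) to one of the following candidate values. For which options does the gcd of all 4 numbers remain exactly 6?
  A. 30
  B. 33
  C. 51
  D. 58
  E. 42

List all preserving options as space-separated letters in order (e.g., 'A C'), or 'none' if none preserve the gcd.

Answer: A E

Derivation:
Old gcd = 6; gcd of others (without N[2]) = 6
New gcd for candidate v: gcd(6, v). Preserves old gcd iff gcd(6, v) = 6.
  Option A: v=30, gcd(6,30)=6 -> preserves
  Option B: v=33, gcd(6,33)=3 -> changes
  Option C: v=51, gcd(6,51)=3 -> changes
  Option D: v=58, gcd(6,58)=2 -> changes
  Option E: v=42, gcd(6,42)=6 -> preserves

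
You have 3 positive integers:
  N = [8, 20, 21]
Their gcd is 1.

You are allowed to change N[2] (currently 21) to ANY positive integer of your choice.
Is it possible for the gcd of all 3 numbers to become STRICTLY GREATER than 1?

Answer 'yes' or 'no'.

Answer: yes

Derivation:
Current gcd = 1
gcd of all OTHER numbers (without N[2]=21): gcd([8, 20]) = 4
The new gcd after any change is gcd(4, new_value).
This can be at most 4.
Since 4 > old gcd 1, the gcd CAN increase (e.g., set N[2] = 4).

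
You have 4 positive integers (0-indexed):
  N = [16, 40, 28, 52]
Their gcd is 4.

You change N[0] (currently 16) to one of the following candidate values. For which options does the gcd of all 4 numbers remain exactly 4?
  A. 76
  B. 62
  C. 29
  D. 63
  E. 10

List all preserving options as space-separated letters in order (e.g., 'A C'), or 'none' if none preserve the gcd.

Old gcd = 4; gcd of others (without N[0]) = 4
New gcd for candidate v: gcd(4, v). Preserves old gcd iff gcd(4, v) = 4.
  Option A: v=76, gcd(4,76)=4 -> preserves
  Option B: v=62, gcd(4,62)=2 -> changes
  Option C: v=29, gcd(4,29)=1 -> changes
  Option D: v=63, gcd(4,63)=1 -> changes
  Option E: v=10, gcd(4,10)=2 -> changes

Answer: A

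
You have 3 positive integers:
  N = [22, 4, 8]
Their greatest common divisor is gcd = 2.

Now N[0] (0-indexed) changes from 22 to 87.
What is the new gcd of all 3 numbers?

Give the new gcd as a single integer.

Answer: 1

Derivation:
Numbers: [22, 4, 8], gcd = 2
Change: index 0, 22 -> 87
gcd of the OTHER numbers (without index 0): gcd([4, 8]) = 4
New gcd = gcd(g_others, new_val) = gcd(4, 87) = 1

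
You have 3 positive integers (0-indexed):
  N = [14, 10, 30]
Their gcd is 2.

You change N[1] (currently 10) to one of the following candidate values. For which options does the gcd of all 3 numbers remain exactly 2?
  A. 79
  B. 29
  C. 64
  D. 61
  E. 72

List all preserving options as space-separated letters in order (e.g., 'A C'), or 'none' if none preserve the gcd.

Old gcd = 2; gcd of others (without N[1]) = 2
New gcd for candidate v: gcd(2, v). Preserves old gcd iff gcd(2, v) = 2.
  Option A: v=79, gcd(2,79)=1 -> changes
  Option B: v=29, gcd(2,29)=1 -> changes
  Option C: v=64, gcd(2,64)=2 -> preserves
  Option D: v=61, gcd(2,61)=1 -> changes
  Option E: v=72, gcd(2,72)=2 -> preserves

Answer: C E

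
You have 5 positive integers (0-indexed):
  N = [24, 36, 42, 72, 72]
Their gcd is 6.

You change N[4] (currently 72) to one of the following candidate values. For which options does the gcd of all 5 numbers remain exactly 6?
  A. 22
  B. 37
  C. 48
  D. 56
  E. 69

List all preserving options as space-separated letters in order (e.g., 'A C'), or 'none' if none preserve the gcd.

Answer: C

Derivation:
Old gcd = 6; gcd of others (without N[4]) = 6
New gcd for candidate v: gcd(6, v). Preserves old gcd iff gcd(6, v) = 6.
  Option A: v=22, gcd(6,22)=2 -> changes
  Option B: v=37, gcd(6,37)=1 -> changes
  Option C: v=48, gcd(6,48)=6 -> preserves
  Option D: v=56, gcd(6,56)=2 -> changes
  Option E: v=69, gcd(6,69)=3 -> changes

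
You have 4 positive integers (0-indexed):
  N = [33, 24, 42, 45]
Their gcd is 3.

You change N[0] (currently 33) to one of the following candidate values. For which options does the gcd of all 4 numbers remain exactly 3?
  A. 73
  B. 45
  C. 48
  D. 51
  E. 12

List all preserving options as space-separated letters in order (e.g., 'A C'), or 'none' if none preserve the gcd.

Old gcd = 3; gcd of others (without N[0]) = 3
New gcd for candidate v: gcd(3, v). Preserves old gcd iff gcd(3, v) = 3.
  Option A: v=73, gcd(3,73)=1 -> changes
  Option B: v=45, gcd(3,45)=3 -> preserves
  Option C: v=48, gcd(3,48)=3 -> preserves
  Option D: v=51, gcd(3,51)=3 -> preserves
  Option E: v=12, gcd(3,12)=3 -> preserves

Answer: B C D E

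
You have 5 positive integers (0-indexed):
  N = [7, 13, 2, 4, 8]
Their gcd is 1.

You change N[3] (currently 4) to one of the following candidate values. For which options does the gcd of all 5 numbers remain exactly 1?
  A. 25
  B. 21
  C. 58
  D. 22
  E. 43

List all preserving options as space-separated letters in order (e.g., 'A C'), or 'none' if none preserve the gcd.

Answer: A B C D E

Derivation:
Old gcd = 1; gcd of others (without N[3]) = 1
New gcd for candidate v: gcd(1, v). Preserves old gcd iff gcd(1, v) = 1.
  Option A: v=25, gcd(1,25)=1 -> preserves
  Option B: v=21, gcd(1,21)=1 -> preserves
  Option C: v=58, gcd(1,58)=1 -> preserves
  Option D: v=22, gcd(1,22)=1 -> preserves
  Option E: v=43, gcd(1,43)=1 -> preserves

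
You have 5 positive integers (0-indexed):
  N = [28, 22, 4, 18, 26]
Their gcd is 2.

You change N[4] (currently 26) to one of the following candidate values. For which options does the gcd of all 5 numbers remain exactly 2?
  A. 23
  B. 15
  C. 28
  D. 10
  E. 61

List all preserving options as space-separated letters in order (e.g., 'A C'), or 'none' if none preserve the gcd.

Answer: C D

Derivation:
Old gcd = 2; gcd of others (without N[4]) = 2
New gcd for candidate v: gcd(2, v). Preserves old gcd iff gcd(2, v) = 2.
  Option A: v=23, gcd(2,23)=1 -> changes
  Option B: v=15, gcd(2,15)=1 -> changes
  Option C: v=28, gcd(2,28)=2 -> preserves
  Option D: v=10, gcd(2,10)=2 -> preserves
  Option E: v=61, gcd(2,61)=1 -> changes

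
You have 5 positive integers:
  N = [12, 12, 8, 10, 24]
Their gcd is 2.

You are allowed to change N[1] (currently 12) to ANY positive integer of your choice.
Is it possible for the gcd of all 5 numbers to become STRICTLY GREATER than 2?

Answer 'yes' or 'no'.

Answer: no

Derivation:
Current gcd = 2
gcd of all OTHER numbers (without N[1]=12): gcd([12, 8, 10, 24]) = 2
The new gcd after any change is gcd(2, new_value).
This can be at most 2.
Since 2 = old gcd 2, the gcd can only stay the same or decrease.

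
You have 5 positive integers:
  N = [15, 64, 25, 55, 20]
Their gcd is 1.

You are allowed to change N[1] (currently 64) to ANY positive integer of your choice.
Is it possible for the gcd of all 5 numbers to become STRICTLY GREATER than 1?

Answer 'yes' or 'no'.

Answer: yes

Derivation:
Current gcd = 1
gcd of all OTHER numbers (without N[1]=64): gcd([15, 25, 55, 20]) = 5
The new gcd after any change is gcd(5, new_value).
This can be at most 5.
Since 5 > old gcd 1, the gcd CAN increase (e.g., set N[1] = 5).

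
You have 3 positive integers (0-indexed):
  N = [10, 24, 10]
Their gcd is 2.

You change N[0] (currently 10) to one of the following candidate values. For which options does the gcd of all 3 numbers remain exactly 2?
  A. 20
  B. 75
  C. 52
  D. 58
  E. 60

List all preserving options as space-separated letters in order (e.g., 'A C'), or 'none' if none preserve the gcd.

Old gcd = 2; gcd of others (without N[0]) = 2
New gcd for candidate v: gcd(2, v). Preserves old gcd iff gcd(2, v) = 2.
  Option A: v=20, gcd(2,20)=2 -> preserves
  Option B: v=75, gcd(2,75)=1 -> changes
  Option C: v=52, gcd(2,52)=2 -> preserves
  Option D: v=58, gcd(2,58)=2 -> preserves
  Option E: v=60, gcd(2,60)=2 -> preserves

Answer: A C D E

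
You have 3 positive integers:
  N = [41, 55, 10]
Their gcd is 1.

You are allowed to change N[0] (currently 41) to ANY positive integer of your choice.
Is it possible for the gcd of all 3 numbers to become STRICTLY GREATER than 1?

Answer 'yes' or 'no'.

Current gcd = 1
gcd of all OTHER numbers (without N[0]=41): gcd([55, 10]) = 5
The new gcd after any change is gcd(5, new_value).
This can be at most 5.
Since 5 > old gcd 1, the gcd CAN increase (e.g., set N[0] = 5).

Answer: yes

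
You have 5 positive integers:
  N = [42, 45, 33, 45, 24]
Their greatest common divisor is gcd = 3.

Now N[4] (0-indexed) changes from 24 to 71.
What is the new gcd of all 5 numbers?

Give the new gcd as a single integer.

Answer: 1

Derivation:
Numbers: [42, 45, 33, 45, 24], gcd = 3
Change: index 4, 24 -> 71
gcd of the OTHER numbers (without index 4): gcd([42, 45, 33, 45]) = 3
New gcd = gcd(g_others, new_val) = gcd(3, 71) = 1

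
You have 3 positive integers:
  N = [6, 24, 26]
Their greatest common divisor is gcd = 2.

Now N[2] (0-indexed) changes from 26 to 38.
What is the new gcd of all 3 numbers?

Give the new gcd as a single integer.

Numbers: [6, 24, 26], gcd = 2
Change: index 2, 26 -> 38
gcd of the OTHER numbers (without index 2): gcd([6, 24]) = 6
New gcd = gcd(g_others, new_val) = gcd(6, 38) = 2

Answer: 2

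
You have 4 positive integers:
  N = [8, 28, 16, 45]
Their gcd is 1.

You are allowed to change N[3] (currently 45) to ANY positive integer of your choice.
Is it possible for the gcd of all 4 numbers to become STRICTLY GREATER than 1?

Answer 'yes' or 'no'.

Answer: yes

Derivation:
Current gcd = 1
gcd of all OTHER numbers (without N[3]=45): gcd([8, 28, 16]) = 4
The new gcd after any change is gcd(4, new_value).
This can be at most 4.
Since 4 > old gcd 1, the gcd CAN increase (e.g., set N[3] = 4).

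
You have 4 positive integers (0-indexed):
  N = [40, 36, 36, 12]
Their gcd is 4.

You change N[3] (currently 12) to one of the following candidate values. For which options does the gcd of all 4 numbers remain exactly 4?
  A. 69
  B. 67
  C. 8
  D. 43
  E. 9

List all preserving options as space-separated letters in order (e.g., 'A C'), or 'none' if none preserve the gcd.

Answer: C

Derivation:
Old gcd = 4; gcd of others (without N[3]) = 4
New gcd for candidate v: gcd(4, v). Preserves old gcd iff gcd(4, v) = 4.
  Option A: v=69, gcd(4,69)=1 -> changes
  Option B: v=67, gcd(4,67)=1 -> changes
  Option C: v=8, gcd(4,8)=4 -> preserves
  Option D: v=43, gcd(4,43)=1 -> changes
  Option E: v=9, gcd(4,9)=1 -> changes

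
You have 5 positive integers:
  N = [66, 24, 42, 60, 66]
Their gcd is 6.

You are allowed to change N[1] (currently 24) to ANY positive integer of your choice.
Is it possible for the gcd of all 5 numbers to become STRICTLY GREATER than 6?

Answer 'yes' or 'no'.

Answer: no

Derivation:
Current gcd = 6
gcd of all OTHER numbers (without N[1]=24): gcd([66, 42, 60, 66]) = 6
The new gcd after any change is gcd(6, new_value).
This can be at most 6.
Since 6 = old gcd 6, the gcd can only stay the same or decrease.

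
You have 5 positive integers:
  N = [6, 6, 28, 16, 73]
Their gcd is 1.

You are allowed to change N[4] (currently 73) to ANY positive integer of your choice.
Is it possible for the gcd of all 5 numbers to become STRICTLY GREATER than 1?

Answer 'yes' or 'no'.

Current gcd = 1
gcd of all OTHER numbers (without N[4]=73): gcd([6, 6, 28, 16]) = 2
The new gcd after any change is gcd(2, new_value).
This can be at most 2.
Since 2 > old gcd 1, the gcd CAN increase (e.g., set N[4] = 2).

Answer: yes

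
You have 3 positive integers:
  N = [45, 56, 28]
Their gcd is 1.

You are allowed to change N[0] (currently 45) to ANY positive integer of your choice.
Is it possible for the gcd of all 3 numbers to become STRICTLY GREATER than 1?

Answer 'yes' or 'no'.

Answer: yes

Derivation:
Current gcd = 1
gcd of all OTHER numbers (without N[0]=45): gcd([56, 28]) = 28
The new gcd after any change is gcd(28, new_value).
This can be at most 28.
Since 28 > old gcd 1, the gcd CAN increase (e.g., set N[0] = 28).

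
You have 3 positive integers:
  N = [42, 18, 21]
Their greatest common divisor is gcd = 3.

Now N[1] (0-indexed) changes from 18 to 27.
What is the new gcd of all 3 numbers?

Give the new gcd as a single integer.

Answer: 3

Derivation:
Numbers: [42, 18, 21], gcd = 3
Change: index 1, 18 -> 27
gcd of the OTHER numbers (without index 1): gcd([42, 21]) = 21
New gcd = gcd(g_others, new_val) = gcd(21, 27) = 3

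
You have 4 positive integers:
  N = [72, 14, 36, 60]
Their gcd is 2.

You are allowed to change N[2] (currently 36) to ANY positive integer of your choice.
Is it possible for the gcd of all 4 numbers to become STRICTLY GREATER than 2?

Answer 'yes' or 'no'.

Current gcd = 2
gcd of all OTHER numbers (without N[2]=36): gcd([72, 14, 60]) = 2
The new gcd after any change is gcd(2, new_value).
This can be at most 2.
Since 2 = old gcd 2, the gcd can only stay the same or decrease.

Answer: no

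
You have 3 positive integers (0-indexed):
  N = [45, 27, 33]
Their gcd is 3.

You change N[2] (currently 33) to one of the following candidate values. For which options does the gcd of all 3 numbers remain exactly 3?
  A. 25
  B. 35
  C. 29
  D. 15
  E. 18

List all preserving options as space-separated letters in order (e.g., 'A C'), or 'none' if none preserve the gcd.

Answer: D

Derivation:
Old gcd = 3; gcd of others (without N[2]) = 9
New gcd for candidate v: gcd(9, v). Preserves old gcd iff gcd(9, v) = 3.
  Option A: v=25, gcd(9,25)=1 -> changes
  Option B: v=35, gcd(9,35)=1 -> changes
  Option C: v=29, gcd(9,29)=1 -> changes
  Option D: v=15, gcd(9,15)=3 -> preserves
  Option E: v=18, gcd(9,18)=9 -> changes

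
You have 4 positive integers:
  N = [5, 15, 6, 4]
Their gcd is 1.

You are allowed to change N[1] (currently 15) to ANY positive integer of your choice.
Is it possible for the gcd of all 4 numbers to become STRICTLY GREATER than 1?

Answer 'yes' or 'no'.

Answer: no

Derivation:
Current gcd = 1
gcd of all OTHER numbers (without N[1]=15): gcd([5, 6, 4]) = 1
The new gcd after any change is gcd(1, new_value).
This can be at most 1.
Since 1 = old gcd 1, the gcd can only stay the same or decrease.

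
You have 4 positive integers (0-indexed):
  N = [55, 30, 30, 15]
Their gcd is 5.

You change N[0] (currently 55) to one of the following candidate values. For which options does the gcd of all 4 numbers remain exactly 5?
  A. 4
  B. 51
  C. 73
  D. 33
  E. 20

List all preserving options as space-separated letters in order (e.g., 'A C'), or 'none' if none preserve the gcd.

Answer: E

Derivation:
Old gcd = 5; gcd of others (without N[0]) = 15
New gcd for candidate v: gcd(15, v). Preserves old gcd iff gcd(15, v) = 5.
  Option A: v=4, gcd(15,4)=1 -> changes
  Option B: v=51, gcd(15,51)=3 -> changes
  Option C: v=73, gcd(15,73)=1 -> changes
  Option D: v=33, gcd(15,33)=3 -> changes
  Option E: v=20, gcd(15,20)=5 -> preserves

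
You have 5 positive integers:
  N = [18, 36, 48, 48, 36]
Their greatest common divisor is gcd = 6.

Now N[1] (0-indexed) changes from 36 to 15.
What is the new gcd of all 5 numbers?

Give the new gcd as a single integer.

Numbers: [18, 36, 48, 48, 36], gcd = 6
Change: index 1, 36 -> 15
gcd of the OTHER numbers (without index 1): gcd([18, 48, 48, 36]) = 6
New gcd = gcd(g_others, new_val) = gcd(6, 15) = 3

Answer: 3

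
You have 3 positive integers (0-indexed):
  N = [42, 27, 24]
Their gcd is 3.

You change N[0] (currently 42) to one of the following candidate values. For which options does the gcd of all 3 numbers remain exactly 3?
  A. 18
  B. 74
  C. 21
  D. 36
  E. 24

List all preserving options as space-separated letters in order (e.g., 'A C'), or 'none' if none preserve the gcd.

Answer: A C D E

Derivation:
Old gcd = 3; gcd of others (without N[0]) = 3
New gcd for candidate v: gcd(3, v). Preserves old gcd iff gcd(3, v) = 3.
  Option A: v=18, gcd(3,18)=3 -> preserves
  Option B: v=74, gcd(3,74)=1 -> changes
  Option C: v=21, gcd(3,21)=3 -> preserves
  Option D: v=36, gcd(3,36)=3 -> preserves
  Option E: v=24, gcd(3,24)=3 -> preserves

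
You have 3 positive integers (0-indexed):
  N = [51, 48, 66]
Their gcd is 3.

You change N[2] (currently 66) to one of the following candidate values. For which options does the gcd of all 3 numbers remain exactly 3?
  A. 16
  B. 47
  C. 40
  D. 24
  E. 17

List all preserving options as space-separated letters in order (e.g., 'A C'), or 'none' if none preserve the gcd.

Answer: D

Derivation:
Old gcd = 3; gcd of others (without N[2]) = 3
New gcd for candidate v: gcd(3, v). Preserves old gcd iff gcd(3, v) = 3.
  Option A: v=16, gcd(3,16)=1 -> changes
  Option B: v=47, gcd(3,47)=1 -> changes
  Option C: v=40, gcd(3,40)=1 -> changes
  Option D: v=24, gcd(3,24)=3 -> preserves
  Option E: v=17, gcd(3,17)=1 -> changes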